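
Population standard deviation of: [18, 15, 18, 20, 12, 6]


Mean = 89/6
  (18-89/6)²=361/36
  (15-89/6)²=1/36
  (18-89/6)²=361/36
  (20-89/6)²=961/36
  (12-89/6)²=289/36
  (6-89/6)²=2809/36
Σ(x-μ)² = 797/6
σ² = (797/6)/6 = 797/36

σ = √(797/36) ≈ 4.7052


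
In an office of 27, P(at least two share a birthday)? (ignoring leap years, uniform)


P(all different) = Π(365-i)/365 for i=0..26
= 0.373141
P(match) = 1 - 0.373141 = 0.626859

P ≈ 0.6269 ≈ 62.69%


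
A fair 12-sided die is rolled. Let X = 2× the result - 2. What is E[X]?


E[die] = (1+12)/2 = 13/2
E[X] = 2×13/2 - 2 = 11

E[X] = 11


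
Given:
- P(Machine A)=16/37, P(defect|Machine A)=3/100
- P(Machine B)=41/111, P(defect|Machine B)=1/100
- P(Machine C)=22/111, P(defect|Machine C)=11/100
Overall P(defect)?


P(B) = Σ P(B|Aᵢ)×P(Aᵢ)
  3/100×16/37 = 12/925
  1/100×41/111 = 41/11100
  11/100×22/111 = 121/5550
Sum = 427/11100

P(defect) = 427/11100 ≈ 3.85%


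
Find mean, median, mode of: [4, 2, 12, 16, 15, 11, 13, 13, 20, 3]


Sorted: [2, 3, 4, 11, 12, 13, 13, 15, 16, 20]
Mean = 109/10
Median = 25/2
Freq: {4: 1, 2: 1, 12: 1, 16: 1, 15: 1, 11: 1, 13: 2, 20: 1, 3: 1}
Mode: [13]

Mean=109/10, Median=25/2, Mode=13


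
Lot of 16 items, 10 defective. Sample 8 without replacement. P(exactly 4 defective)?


Hypergeometric: C(10,4)×C(6,4)/C(16,8)
= 210×15/12870 = 35/143

P(X=4) = 35/143 ≈ 24.48%


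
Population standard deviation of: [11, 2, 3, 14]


Mean = 30/4 = 15/2
  (11-15/2)²=49/4
  (2-15/2)²=121/4
  (3-15/2)²=81/4
  (14-15/2)²=169/4
Σ(x-μ)² = 105
σ² = 105/4

σ = √(105/4) ≈ 5.1235


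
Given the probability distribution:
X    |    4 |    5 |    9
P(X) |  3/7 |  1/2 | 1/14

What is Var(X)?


E[X] = 34/7
E[X²] = 176/7
Var(X) = E[X²] - (E[X])² = 176/7 - 1156/49 = 76/49

Var(X) = 76/49 ≈ 1.5510


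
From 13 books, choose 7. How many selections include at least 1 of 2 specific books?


Complement: C(13,7) - C(11,7) = 1716 - 330 = 1386

1386


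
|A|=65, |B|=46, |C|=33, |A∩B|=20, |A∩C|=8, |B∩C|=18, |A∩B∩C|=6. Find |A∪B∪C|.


|A∪B∪C| = 65+46+33-20-8-18+6 = 104

|A∪B∪C| = 104


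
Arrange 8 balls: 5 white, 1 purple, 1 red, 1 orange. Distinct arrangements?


8!/(5!×1!×1!×1!) = 336

336


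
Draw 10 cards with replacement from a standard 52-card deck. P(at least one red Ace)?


P(not a red Ace) = 50/52 = 25/26
P(none in 10 draws) = (25/26)^10 = 95367431640625/141167095653376
P(≥1 red Ace) = 1 - 95367431640625/141167095653376 = 45799664012751/141167095653376

P = 45799664012751/141167095653376 ≈ 32.44%


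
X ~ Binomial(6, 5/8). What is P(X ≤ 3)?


P(X ≤ 3) = Σ P(X=i) for i=0..3
P(X=0) = 729/262144
P(X=1) = 3645/131072
P(X=2) = 30375/262144
P(X=3) = 16875/65536
Sum = 52947/131072

P(X ≤ 3) = 52947/131072 ≈ 40.40%


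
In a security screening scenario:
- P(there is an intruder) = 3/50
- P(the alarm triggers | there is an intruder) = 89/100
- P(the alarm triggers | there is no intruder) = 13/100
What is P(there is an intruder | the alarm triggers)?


Using Bayes' theorem:
P(A|B) = P(B|A)·P(A) / P(B)

P(the alarm triggers) = 89/100 × 3/50 + 13/100 × 47/50
= 267/5000 + 611/5000 = 439/2500

P(there is an intruder|the alarm triggers) = (267/5000) / (439/2500) = 267/878

P(there is an intruder|the alarm triggers) = 267/878 ≈ 30.41%


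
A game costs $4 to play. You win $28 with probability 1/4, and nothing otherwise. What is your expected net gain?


E[gain] = (28-4)×1/4 + (-4)×3/4
= 6 - 3 = 3

Expected net gain = $3 ≈ $3.00


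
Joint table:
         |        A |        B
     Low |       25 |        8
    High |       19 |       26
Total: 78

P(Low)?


P(Low) = (25+8)/78 = 33/78 = 11/26

P(Low) = 11/26 ≈ 42.31%


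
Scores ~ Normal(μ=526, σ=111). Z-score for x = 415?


z = (x - μ)/σ = (415 - 526)/111 = -1.0

z = -1.0


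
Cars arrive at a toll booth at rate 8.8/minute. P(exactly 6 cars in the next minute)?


Poisson(λ=8.8): P(X=6) = e^(-λ)×λ^k/k!
= e^(-8.8) × 8.8^6 / 6!
≈ 0.0001507330751 × 464404.086784 / 720 ≈ 0.097224

P(X=6) ≈ 0.097224 ≈ 9.72%


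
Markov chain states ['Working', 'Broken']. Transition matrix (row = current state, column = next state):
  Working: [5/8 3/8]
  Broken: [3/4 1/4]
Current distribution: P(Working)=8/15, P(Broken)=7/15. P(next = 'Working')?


P(next=Working) = Σᵢ P(now=i)×P(i→Working)
= 8/15×5/8 + 7/15×3/4
= 1/3 + 7/20 = 41/60

P = 41/60 ≈ 0.6833


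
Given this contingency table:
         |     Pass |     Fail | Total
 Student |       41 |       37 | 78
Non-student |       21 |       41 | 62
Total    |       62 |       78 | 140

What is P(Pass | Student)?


P(Pass | Student) = 41/(41+37) = 41/78

P(Pass|Student) = 41/78 ≈ 52.56%


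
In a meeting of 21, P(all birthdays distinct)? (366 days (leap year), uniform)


P(all different) = Π(366-i)/366 for i=0..20
= (366/366)×(365/366)×...×(346/366)
= 0.557221

P ≈ 0.5572 ≈ 55.72%


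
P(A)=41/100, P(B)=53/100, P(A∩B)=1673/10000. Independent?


P(A)×P(B) = 2173/10000
P(A∩B) = 1673/10000
Not equal → NOT independent

No, not independent


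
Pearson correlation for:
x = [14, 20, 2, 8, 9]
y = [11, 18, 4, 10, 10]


n=5, Σx=53, Σy=53, Σxy=692, Σx²=745, Σy²=661
r = (5×692 - 53×53)/√((5×745 - 53²)(5×661 - 53²))
= 651/√(916×496) = 651/√454336 ≈ 651/674.0445 ≈ 0.9658

r ≈ 0.9658


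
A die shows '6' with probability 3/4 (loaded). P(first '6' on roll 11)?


Geometric: P(X=11) = (1-p)^(k-1)×p = (1/4)^10×3/4 = 3/4194304

P(X=11) = 3/4194304 ≈ 0.00%


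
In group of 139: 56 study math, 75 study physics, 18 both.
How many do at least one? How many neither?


|A∪B| = 56+75-18 = 113
Neither = 139-113 = 26

At least one: 113; Neither: 26


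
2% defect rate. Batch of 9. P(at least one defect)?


P(all good) = (49/50)^9 = 1628413597910449/1953125000000000
P(≥1 defect) = 324711402089551/1953125000000000

P = 324711402089551/1953125000000000 ≈ 16.63%


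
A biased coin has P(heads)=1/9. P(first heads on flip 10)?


Geometric: P(X=10) = (1-p)^(k-1)×p = (8/9)^9×1/9 = 134217728/3486784401

P(X=10) = 134217728/3486784401 ≈ 3.85%


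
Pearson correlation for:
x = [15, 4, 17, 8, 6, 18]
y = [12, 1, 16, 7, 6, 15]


n=6, Σx=68, Σy=57, Σxy=818, Σx²=954, Σy²=711
r = (6×818 - 68×57)/√((6×954 - 68²)(6×711 - 57²))
= 1032/√(1100×1017) = 1032/√1118700 ≈ 1032/1057.6862 ≈ 0.9757

r ≈ 0.9757


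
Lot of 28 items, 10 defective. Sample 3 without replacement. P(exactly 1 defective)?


Hypergeometric: C(10,1)×C(18,2)/C(28,3)
= 10×153/3276 = 85/182

P(X=1) = 85/182 ≈ 46.70%


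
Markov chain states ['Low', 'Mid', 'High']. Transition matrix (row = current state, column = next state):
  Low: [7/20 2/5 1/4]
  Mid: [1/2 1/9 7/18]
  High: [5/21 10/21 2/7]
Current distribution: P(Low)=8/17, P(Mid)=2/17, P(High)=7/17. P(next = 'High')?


P(next=High) = Σᵢ P(now=i)×P(i→High)
= 8/17×1/4 + 2/17×7/18 + 7/17×2/7
= 2/17 + 7/153 + 2/17 = 43/153

P = 43/153 ≈ 0.2810


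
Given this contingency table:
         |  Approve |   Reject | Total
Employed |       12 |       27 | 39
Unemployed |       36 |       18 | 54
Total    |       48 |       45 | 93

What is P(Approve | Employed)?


P(Approve | Employed) = 12/(12+27) = 12/39 = 4/13

P(Approve|Employed) = 4/13 ≈ 30.77%


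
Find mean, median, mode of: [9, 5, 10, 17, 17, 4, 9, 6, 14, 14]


Sorted: [4, 5, 6, 9, 9, 10, 14, 14, 17, 17]
Mean = 105/10 = 21/2
Median = 19/2
Freq: {9: 2, 5: 1, 10: 1, 17: 2, 4: 1, 6: 1, 14: 2}
Mode: [9, 14, 17]

Mean=21/2, Median=19/2, Mode=[9, 14, 17]


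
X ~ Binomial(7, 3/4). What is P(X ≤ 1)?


P(X ≤ 1) = Σ P(X=i) for i=0..1
P(X=0) = 1/16384
P(X=1) = 21/16384
Sum = 11/8192

P(X ≤ 1) = 11/8192 ≈ 0.13%


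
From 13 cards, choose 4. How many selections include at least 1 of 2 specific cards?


Complement: C(13,4) - C(11,4) = 715 - 330 = 385

385


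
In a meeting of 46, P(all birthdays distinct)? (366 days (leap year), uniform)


P(all different) = Π(366-i)/366 for i=0..45
= (366/366)×(365/366)×...×(321/366)
= 0.052187

P ≈ 0.0522 ≈ 5.22%


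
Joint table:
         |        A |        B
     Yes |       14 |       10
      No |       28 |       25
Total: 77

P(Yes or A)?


P(Yes∨A) = P(Yes) + P(A) - P(Yes∧A)
= (24 + 42 - 14)/77 = 52/77

P = 52/77 ≈ 67.53%


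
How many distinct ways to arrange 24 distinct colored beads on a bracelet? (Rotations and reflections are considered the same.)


Free circular arrangements: rotations and reflections both identified.
(n-1)!/2 = 23!/2 = 25852016738884976640000/2 = 12926008369442488320000

12926008369442488320000


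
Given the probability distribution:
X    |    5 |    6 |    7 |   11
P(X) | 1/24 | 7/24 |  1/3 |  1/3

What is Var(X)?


E[X] = 191/24
E[X²] = 1637/24
Var(X) = E[X²] - (E[X])² = 1637/24 - 36481/576 = 2807/576

Var(X) = 2807/576 ≈ 4.8733


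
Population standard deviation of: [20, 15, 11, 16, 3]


Mean = 65/5 = 13
  (20-13)²=49
  (15-13)²=4
  (11-13)²=4
  (16-13)²=9
  (3-13)²=100
Σ(x-μ)² = 166
σ² = 166/5

σ = √(166/5) ≈ 5.7619


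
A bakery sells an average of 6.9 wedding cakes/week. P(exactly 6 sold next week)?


Poisson(λ=6.9): P(X=6) = e^(-λ)×λ^k/k!
= e^(-6.9) × 6.9^6 / 6!
≈ 0.001007785429 × 107918.163081 / 720 ≈ 0.151053

P(X=6) ≈ 0.151053 ≈ 15.11%


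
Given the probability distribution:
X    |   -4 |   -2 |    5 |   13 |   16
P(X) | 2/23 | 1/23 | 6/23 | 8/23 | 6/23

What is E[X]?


E[X] = Σ x·P(X=x)
= (-4)×(2/23) + (-2)×(1/23) + (5)×(6/23) + (13)×(8/23) + (16)×(6/23)
= 220/23

E[X] = 220/23


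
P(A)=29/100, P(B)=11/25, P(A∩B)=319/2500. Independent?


P(A)×P(B) = 319/2500
P(A∩B) = 319/2500
Equal ✓ → Independent

Yes, independent


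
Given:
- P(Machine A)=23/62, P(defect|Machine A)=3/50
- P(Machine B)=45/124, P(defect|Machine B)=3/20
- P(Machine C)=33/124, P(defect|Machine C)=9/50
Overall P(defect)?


P(B) = Σ P(B|Aᵢ)×P(Aᵢ)
  3/50×23/62 = 69/3100
  3/20×45/124 = 27/496
  9/50×33/124 = 297/6200
Sum = 309/2480

P(defect) = 309/2480 ≈ 12.46%


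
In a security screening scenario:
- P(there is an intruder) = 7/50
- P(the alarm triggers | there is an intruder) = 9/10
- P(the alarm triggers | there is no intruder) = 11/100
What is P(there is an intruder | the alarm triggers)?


Using Bayes' theorem:
P(A|B) = P(B|A)·P(A) / P(B)

P(the alarm triggers) = 9/10 × 7/50 + 11/100 × 43/50
= 63/500 + 473/5000 = 1103/5000

P(there is an intruder|the alarm triggers) = (63/500) / (1103/5000) = 630/1103

P(there is an intruder|the alarm triggers) = 630/1103 ≈ 57.12%


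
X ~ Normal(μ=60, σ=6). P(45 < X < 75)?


z₁=(45-60)/6=-2.5, z₂=(75-60)/6=2.5
P = Φ(2.5) - Φ(-2.5) = 0.993790 - 0.006210 = 0.987580 ≈ 0.9876

P(45 < X < 75) ≈ 0.9876


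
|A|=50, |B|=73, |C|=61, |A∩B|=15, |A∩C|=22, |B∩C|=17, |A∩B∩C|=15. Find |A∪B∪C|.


|A∪B∪C| = 50+73+61-15-22-17+15 = 145

|A∪B∪C| = 145


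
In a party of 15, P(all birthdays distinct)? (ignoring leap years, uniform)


P(all different) = Π(365-i)/365 for i=0..14
= (365/365)×(364/365)×...×(351/365)
= 0.747099

P ≈ 0.7471 ≈ 74.71%


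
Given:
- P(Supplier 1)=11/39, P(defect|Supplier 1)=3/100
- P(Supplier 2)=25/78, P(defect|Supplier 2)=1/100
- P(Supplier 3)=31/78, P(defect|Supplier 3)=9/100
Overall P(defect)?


P(B) = Σ P(B|Aᵢ)×P(Aᵢ)
  3/100×11/39 = 11/1300
  1/100×25/78 = 1/312
  9/100×31/78 = 93/2600
Sum = 37/780

P(defect) = 37/780 ≈ 4.74%


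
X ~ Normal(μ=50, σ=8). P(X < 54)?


z = (54-50)/8 = 0.5
P(Z < 0.5) = 0.6915

P(X < 54) ≈ 0.6915


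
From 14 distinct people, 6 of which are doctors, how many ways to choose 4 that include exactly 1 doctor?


Choose 1 of the 6 doctors and 3 of the other 8 people:
C(6,1)×C(8,3) = 6×56 = 336

336


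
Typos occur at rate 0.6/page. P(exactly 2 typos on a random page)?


Poisson(λ=0.6): P(X=2) = e^(-λ)×λ^k/k!
= e^(-0.6) × 0.6^2 / 2!
≈ 0.5488116361 × 0.36 / 2 ≈ 0.098786

P(X=2) ≈ 0.098786 ≈ 9.88%


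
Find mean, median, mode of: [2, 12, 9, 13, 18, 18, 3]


Sorted: [2, 3, 9, 12, 13, 18, 18]
Mean = 75/7
Median = 12
Freq: {2: 1, 12: 1, 9: 1, 13: 1, 18: 2, 3: 1}
Mode: [18]

Mean=75/7, Median=12, Mode=18


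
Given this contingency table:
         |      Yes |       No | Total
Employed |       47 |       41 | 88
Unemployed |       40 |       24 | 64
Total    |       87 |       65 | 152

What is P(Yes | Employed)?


P(Yes | Employed) = 47/(47+41) = 47/88

P(Yes|Employed) = 47/88 ≈ 53.41%


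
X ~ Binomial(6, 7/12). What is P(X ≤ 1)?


P(X ≤ 1) = Σ P(X=i) for i=0..1
P(X=0) = 15625/2985984
P(X=1) = 21875/497664
Sum = 146875/2985984

P(X ≤ 1) = 146875/2985984 ≈ 4.92%


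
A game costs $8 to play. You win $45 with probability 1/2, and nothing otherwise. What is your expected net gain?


E[gain] = (45-8)×1/2 + (-8)×1/2
= 37/2 - 4 = 29/2

Expected net gain = $29/2 ≈ $14.50


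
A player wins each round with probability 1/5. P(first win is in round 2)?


Geometric: P(X=2) = (1-p)^(k-1)×p = (4/5)^1×1/5 = 4/25

P(X=2) = 4/25 ≈ 16.00%


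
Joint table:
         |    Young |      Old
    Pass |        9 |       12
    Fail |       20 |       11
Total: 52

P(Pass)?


P(Pass) = (9+12)/52 = 21/52

P(Pass) = 21/52 ≈ 40.38%


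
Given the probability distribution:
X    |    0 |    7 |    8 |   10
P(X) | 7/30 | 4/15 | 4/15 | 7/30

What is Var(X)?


E[X] = 19/3
E[X²] = 802/15
Var(X) = E[X²] - (E[X])² = 802/15 - 361/9 = 601/45

Var(X) = 601/45 ≈ 13.3556


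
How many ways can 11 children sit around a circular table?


Circular arrangements of 11 distinct objects: fix one position to break rotational symmetry.
(n-1)! = 10! = 3628800

3628800


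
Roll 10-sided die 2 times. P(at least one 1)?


P(no 1)^2 = (9/10)^2 = 81/100
P(≥1) = 1 - 81/100 = 19/100

P = 19/100 ≈ 19.00%


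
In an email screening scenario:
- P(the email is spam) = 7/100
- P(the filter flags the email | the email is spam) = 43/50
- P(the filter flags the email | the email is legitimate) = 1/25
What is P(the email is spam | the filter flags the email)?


Using Bayes' theorem:
P(A|B) = P(B|A)·P(A) / P(B)

P(the filter flags the email) = 43/50 × 7/100 + 1/25 × 93/100
= 301/5000 + 93/2500 = 487/5000

P(the email is spam|the filter flags the email) = (301/5000) / (487/5000) = 301/487

P(the email is spam|the filter flags the email) = 301/487 ≈ 61.81%


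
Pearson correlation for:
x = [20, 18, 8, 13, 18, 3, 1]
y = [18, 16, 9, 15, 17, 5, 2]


n=7, Σx=81, Σy=82, Σxy=1238, Σx²=1291, Σy²=1204
r = (7×1238 - 81×82)/√((7×1291 - 81²)(7×1204 - 82²))
= 2024/√(2476×1704) = 2024/√4219104 ≈ 2024/2054.0458 ≈ 0.9854

r ≈ 0.9854


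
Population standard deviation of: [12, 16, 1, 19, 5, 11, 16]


Mean = 80/7
  (12-80/7)²=16/49
  (16-80/7)²=1024/49
  (1-80/7)²=5329/49
  (19-80/7)²=2809/49
  (5-80/7)²=2025/49
  (11-80/7)²=9/49
  (16-80/7)²=1024/49
Σ(x-μ)² = 1748/7
σ² = (1748/7)/7 = 1748/49

σ = √(1748/49) ≈ 5.9727


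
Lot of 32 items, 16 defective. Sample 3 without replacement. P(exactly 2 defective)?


Hypergeometric: C(16,2)×C(16,1)/C(32,3)
= 120×16/4960 = 12/31

P(X=2) = 12/31 ≈ 38.71%


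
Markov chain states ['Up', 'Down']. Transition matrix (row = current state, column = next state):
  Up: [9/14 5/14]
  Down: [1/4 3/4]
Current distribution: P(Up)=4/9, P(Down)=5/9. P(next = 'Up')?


P(next=Up) = Σᵢ P(now=i)×P(i→Up)
= 4/9×9/14 + 5/9×1/4
= 2/7 + 5/36 = 107/252

P = 107/252 ≈ 0.4246


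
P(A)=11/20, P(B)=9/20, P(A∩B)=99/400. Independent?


P(A)×P(B) = 99/400
P(A∩B) = 99/400
Equal ✓ → Independent

Yes, independent


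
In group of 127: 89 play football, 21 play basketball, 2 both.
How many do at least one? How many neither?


|A∪B| = 89+21-2 = 108
Neither = 127-108 = 19

At least one: 108; Neither: 19


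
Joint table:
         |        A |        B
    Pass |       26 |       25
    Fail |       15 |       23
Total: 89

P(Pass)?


P(Pass) = (26+25)/89 = 51/89

P(Pass) = 51/89 ≈ 57.30%


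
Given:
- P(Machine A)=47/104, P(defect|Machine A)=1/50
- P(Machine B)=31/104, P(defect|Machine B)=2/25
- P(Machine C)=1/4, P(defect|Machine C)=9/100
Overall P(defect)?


P(B) = Σ P(B|Aᵢ)×P(Aᵢ)
  1/50×47/104 = 47/5200
  2/25×31/104 = 31/1300
  9/100×1/4 = 9/400
Sum = 18/325

P(defect) = 18/325 ≈ 5.54%


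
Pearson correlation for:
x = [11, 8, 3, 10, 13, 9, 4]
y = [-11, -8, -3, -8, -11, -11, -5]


n=7, Σx=58, Σy=-57, Σxy=-536, Σx²=560, Σy²=525
r = (7×(-536) - 58×(-57))/√((7×560 - 58²)(7×525 - (-57)²))
= -446/√(556×426) = -446/√236856 ≈ -446/486.6785 ≈ -0.9164

r ≈ -0.9164


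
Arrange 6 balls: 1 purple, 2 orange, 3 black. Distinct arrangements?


6!/(1!×2!×3!) = 60

60


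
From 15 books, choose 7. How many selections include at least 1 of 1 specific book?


Complement: C(15,7) - C(14,7) = 6435 - 3432 = 3003

3003


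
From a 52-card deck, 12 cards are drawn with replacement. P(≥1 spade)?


P(not a spade) = 39/52 = 3/4
P(none in 12 draws) = (3/4)^12 = 531441/16777216
P(≥1 spade) = 1 - 531441/16777216 = 16245775/16777216

P = 16245775/16777216 ≈ 96.83%


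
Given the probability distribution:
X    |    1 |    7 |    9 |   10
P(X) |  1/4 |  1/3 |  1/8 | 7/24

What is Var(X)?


E[X] = 53/8
E[X²] = 447/8
Var(X) = E[X²] - (E[X])² = 447/8 - 2809/64 = 767/64

Var(X) = 767/64 ≈ 11.9844


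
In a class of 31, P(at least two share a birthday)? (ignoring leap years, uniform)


P(all different) = Π(365-i)/365 for i=0..30
= 0.269545
P(match) = 1 - 0.269545 = 0.730455

P ≈ 0.7305 ≈ 73.05%


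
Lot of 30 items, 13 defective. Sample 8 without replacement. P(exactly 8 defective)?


Hypergeometric: C(13,8)×C(17,0)/C(30,8)
= 1287×1/5852925 = 11/50025

P(X=8) = 11/50025 ≈ 0.02%


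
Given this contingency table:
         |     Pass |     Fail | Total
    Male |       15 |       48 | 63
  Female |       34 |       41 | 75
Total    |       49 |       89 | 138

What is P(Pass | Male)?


P(Pass | Male) = 15/(15+48) = 15/63 = 5/21

P(Pass|Male) = 5/21 ≈ 23.81%


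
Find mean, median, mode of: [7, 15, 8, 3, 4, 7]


Sorted: [3, 4, 7, 7, 8, 15]
Mean = 44/6 = 22/3
Median = 7
Freq: {7: 2, 15: 1, 8: 1, 3: 1, 4: 1}
Mode: [7]

Mean=22/3, Median=7, Mode=7


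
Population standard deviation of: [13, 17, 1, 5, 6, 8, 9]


Mean = 59/7
  (13-59/7)²=1024/49
  (17-59/7)²=3600/49
  (1-59/7)²=2704/49
  (5-59/7)²=576/49
  (6-59/7)²=289/49
  (8-59/7)²=9/49
  (9-59/7)²=16/49
Σ(x-μ)² = 1174/7
σ² = (1174/7)/7 = 1174/49

σ = √(1174/49) ≈ 4.8948


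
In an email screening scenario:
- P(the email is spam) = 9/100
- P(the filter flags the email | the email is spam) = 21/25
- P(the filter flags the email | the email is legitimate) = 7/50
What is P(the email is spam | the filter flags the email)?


Using Bayes' theorem:
P(A|B) = P(B|A)·P(A) / P(B)

P(the filter flags the email) = 21/25 × 9/100 + 7/50 × 91/100
= 189/2500 + 637/5000 = 203/1000

P(the email is spam|the filter flags the email) = (189/2500) / (203/1000) = 54/145

P(the email is spam|the filter flags the email) = 54/145 ≈ 37.24%


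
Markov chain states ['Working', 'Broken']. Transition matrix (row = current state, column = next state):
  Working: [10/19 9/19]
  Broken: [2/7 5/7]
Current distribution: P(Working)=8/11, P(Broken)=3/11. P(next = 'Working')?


P(next=Working) = Σᵢ P(now=i)×P(i→Working)
= 8/11×10/19 + 3/11×2/7
= 80/209 + 6/77 = 674/1463

P = 674/1463 ≈ 0.4607


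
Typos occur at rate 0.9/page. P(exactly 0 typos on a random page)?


Poisson(λ=0.9): P(X=0) = e^(-λ)×λ^k/k!
= e^(-0.9) × 0.9^0 / 0!
≈ 0.4065696597 × 1 / 1 ≈ 0.406570

P(X=0) ≈ 0.406570 ≈ 40.66%


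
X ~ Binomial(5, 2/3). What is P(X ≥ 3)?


P(X ≥ 3) = Σ P(X=i) for i=3..5
P(X=3) = 80/243
P(X=4) = 80/243
P(X=5) = 32/243
Sum = 64/81

P(X ≥ 3) = 64/81 ≈ 79.01%


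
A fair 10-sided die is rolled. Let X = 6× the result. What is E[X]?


E[die] = (1+10)/2 = 11/2
E[X] = 6 × 11/2 = 33

E[X] = 33


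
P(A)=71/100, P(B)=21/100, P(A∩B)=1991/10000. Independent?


P(A)×P(B) = 1491/10000
P(A∩B) = 1991/10000
Not equal → NOT independent

No, not independent


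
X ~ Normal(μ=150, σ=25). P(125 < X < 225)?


z₁=(125-150)/25=-1.0, z₂=(225-150)/25=3.0
P = Φ(3.0) - Φ(-1.0) = 0.998650 - 0.158655 = 0.839995 ≈ 0.8400

P(125 < X < 225) ≈ 0.8400


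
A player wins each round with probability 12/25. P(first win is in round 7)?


Geometric: P(X=7) = (1-p)^(k-1)×p = (13/25)^6×12/25 = 57921708/6103515625

P(X=7) = 57921708/6103515625 ≈ 0.95%


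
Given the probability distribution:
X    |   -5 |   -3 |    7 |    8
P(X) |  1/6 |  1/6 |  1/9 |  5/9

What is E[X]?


E[X] = Σ x·P(X=x)
= (-5)×(1/6) + (-3)×(1/6) + (7)×(1/9) + (8)×(5/9)
= 35/9

E[X] = 35/9


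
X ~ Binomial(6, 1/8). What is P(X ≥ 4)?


P(X ≥ 4) = Σ P(X=i) for i=4..6
P(X=4) = 735/262144
P(X=5) = 21/131072
P(X=6) = 1/262144
Sum = 389/131072

P(X ≥ 4) = 389/131072 ≈ 0.30%


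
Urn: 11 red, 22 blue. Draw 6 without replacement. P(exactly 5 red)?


Hypergeometric: C(11,5)×C(22,1)/C(33,6)
= 462×22/1107568 = 33/3596

P(X=5) = 33/3596 ≈ 0.92%


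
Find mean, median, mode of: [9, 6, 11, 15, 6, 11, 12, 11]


Sorted: [6, 6, 9, 11, 11, 11, 12, 15]
Mean = 81/8
Median = 11
Freq: {9: 1, 6: 2, 11: 3, 15: 1, 12: 1}
Mode: [11]

Mean=81/8, Median=11, Mode=11


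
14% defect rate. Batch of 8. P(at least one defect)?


P(all good) = (43/50)^8 = 11688200277601/39062500000000
P(≥1 defect) = 27374299722399/39062500000000

P = 27374299722399/39062500000000 ≈ 70.08%


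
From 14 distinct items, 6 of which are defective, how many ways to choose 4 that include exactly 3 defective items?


Choose 3 of the 6 defective items and 1 of the other 8 items:
C(6,3)×C(8,1) = 20×8 = 160

160


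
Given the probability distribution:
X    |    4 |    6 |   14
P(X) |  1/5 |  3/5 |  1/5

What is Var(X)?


E[X] = 36/5
E[X²] = 64
Var(X) = E[X²] - (E[X])² = 64 - 1296/25 = 304/25

Var(X) = 304/25 ≈ 12.1600


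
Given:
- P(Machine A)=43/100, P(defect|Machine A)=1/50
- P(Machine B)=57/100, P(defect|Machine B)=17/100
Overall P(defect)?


P(B) = Σ P(B|Aᵢ)×P(Aᵢ)
  1/50×43/100 = 43/5000
  17/100×57/100 = 969/10000
Sum = 211/2000

P(defect) = 211/2000 ≈ 10.55%


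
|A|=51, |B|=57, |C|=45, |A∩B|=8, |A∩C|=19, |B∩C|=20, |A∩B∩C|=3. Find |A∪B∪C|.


|A∪B∪C| = 51+57+45-8-19-20+3 = 109

|A∪B∪C| = 109


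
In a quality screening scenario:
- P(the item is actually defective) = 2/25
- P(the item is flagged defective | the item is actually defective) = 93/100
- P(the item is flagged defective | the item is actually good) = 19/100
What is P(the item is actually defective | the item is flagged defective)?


Using Bayes' theorem:
P(A|B) = P(B|A)·P(A) / P(B)

P(the item is flagged defective) = 93/100 × 2/25 + 19/100 × 23/25
= 93/1250 + 437/2500 = 623/2500

P(the item is actually defective|the item is flagged defective) = (93/1250) / (623/2500) = 186/623

P(the item is actually defective|the item is flagged defective) = 186/623 ≈ 29.86%


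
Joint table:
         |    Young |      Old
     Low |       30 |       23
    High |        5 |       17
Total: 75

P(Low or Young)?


P(Low∨Young) = P(Low) + P(Young) - P(Low∧Young)
= (53 + 35 - 30)/75 = 58/75

P = 58/75 ≈ 77.33%


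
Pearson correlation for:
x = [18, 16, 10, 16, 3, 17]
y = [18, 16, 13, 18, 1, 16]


n=6, Σx=80, Σy=82, Σxy=1273, Σx²=1234, Σy²=1330
r = (6×1273 - 80×82)/√((6×1234 - 80²)(6×1330 - 82²))
= 1078/√(1004×1256) = 1078/√1261024 ≈ 1078/1122.9532 ≈ 0.9600

r ≈ 0.9600


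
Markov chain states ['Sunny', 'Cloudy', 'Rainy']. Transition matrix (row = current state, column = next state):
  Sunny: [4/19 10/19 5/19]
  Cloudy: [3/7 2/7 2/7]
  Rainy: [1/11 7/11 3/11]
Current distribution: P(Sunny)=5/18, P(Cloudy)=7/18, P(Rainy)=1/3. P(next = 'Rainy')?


P(next=Rainy) = Σᵢ P(now=i)×P(i→Rainy)
= 5/18×5/19 + 7/18×2/7 + 1/3×3/11
= 25/342 + 1/9 + 1/11 = 115/418

P = 115/418 ≈ 0.2751


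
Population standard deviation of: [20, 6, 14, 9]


Mean = 49/4
  (20-49/4)²=961/16
  (6-49/4)²=625/16
  (14-49/4)²=49/16
  (9-49/4)²=169/16
Σ(x-μ)² = 451/4
σ² = (451/4)/4 = 451/16

σ = √(451/16) ≈ 5.3092


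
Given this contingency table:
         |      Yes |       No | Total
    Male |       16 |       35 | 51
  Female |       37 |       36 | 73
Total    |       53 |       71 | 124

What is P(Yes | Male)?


P(Yes | Male) = 16/(16+35) = 16/51

P(Yes|Male) = 16/51 ≈ 31.37%


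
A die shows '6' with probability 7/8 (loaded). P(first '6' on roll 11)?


Geometric: P(X=11) = (1-p)^(k-1)×p = (1/8)^10×7/8 = 7/8589934592

P(X=11) = 7/8589934592 ≈ 0.00%


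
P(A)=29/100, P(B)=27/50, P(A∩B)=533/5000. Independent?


P(A)×P(B) = 783/5000
P(A∩B) = 533/5000
Not equal → NOT independent

No, not independent


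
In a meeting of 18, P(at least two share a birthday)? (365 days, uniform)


P(all different) = Π(365-i)/365 for i=0..17
= 0.653089
P(match) = 1 - 0.653089 = 0.346911

P ≈ 0.3469 ≈ 34.69%


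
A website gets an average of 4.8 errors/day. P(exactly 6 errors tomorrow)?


Poisson(λ=4.8): P(X=6) = e^(-λ)×λ^k/k!
= e^(-4.8) × 4.8^6 / 6!
≈ 0.008229747049 × 12230.590464 / 720 ≈ 0.139798

P(X=6) ≈ 0.139798 ≈ 13.98%


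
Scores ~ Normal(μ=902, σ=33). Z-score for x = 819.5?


z = (x - μ)/σ = (819.5 - 902)/33 = -2.5

z = -2.5


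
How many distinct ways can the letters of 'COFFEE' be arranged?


Letters: 6, freq: {'C': 1, 'O': 1, 'F': 2, 'E': 2}
6!/(1!×1!×2!×2!) = 720/4 = 180

180


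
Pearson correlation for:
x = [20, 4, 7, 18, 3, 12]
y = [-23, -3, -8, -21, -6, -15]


n=6, Σx=64, Σy=-76, Σxy=-1104, Σx²=942, Σy²=1304
r = (6×(-1104) - 64×(-76))/√((6×942 - 64²)(6×1304 - (-76)²))
= -1760/√(1556×2048) = -1760/√3186688 ≈ -1760/1785.1297 ≈ -0.9859

r ≈ -0.9859


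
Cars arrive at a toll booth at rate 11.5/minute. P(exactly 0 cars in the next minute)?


Poisson(λ=11.5): P(X=0) = e^(-λ)×λ^k/k!
= e^(-11.5) × 11.5^0 / 0!
≈ 1.01300936e-05 × 1 / 1 ≈ 0.000010

P(X=0) ≈ 0.000010 ≈ 0.00%


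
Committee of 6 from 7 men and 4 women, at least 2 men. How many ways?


Count by #men:
  2M,4W: C(7,2)×C(4,4)=21
  3M,3W: C(7,3)×C(4,3)=140
  4M,2W: C(7,4)×C(4,2)=210
  5M,1W: C(7,5)×C(4,1)=84
  6M,0W: C(7,6)×C(4,0)=7
Total = 462

462


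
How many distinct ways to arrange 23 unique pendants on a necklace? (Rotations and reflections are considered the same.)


Free circular arrangements: rotations and reflections both identified.
(n-1)!/2 = 22!/2 = 1124000727777607680000/2 = 562000363888803840000

562000363888803840000


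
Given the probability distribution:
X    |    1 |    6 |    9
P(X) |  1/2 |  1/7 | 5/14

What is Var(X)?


E[X] = 32/7
E[X²] = 242/7
Var(X) = E[X²] - (E[X])² = 242/7 - 1024/49 = 670/49

Var(X) = 670/49 ≈ 13.6735


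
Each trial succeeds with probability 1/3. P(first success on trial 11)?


Geometric: P(X=11) = (1-p)^(k-1)×p = (2/3)^10×1/3 = 1024/177147

P(X=11) = 1024/177147 ≈ 0.58%


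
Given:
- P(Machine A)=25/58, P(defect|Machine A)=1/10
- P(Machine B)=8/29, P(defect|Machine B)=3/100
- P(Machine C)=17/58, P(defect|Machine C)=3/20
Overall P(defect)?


P(B) = Σ P(B|Aᵢ)×P(Aᵢ)
  1/10×25/58 = 5/116
  3/100×8/29 = 6/725
  3/20×17/58 = 51/1160
Sum = 553/5800

P(defect) = 553/5800 ≈ 9.53%


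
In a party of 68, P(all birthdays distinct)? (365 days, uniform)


P(all different) = Π(365-i)/365 for i=0..67
= (365/365)×(364/365)×...×(298/365)
= 0.001274

P ≈ 0.0013 ≈ 0.13%


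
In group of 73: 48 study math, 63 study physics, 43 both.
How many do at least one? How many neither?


|A∪B| = 48+63-43 = 68
Neither = 73-68 = 5

At least one: 68; Neither: 5


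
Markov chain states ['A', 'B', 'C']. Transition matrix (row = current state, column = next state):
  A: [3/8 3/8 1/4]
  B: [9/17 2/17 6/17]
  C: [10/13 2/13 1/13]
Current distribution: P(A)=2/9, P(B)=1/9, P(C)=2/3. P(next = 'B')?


P(next=B) = Σᵢ P(now=i)×P(i→B)
= 2/9×3/8 + 1/9×2/17 + 2/3×2/13
= 1/12 + 2/153 + 4/39 = 1583/7956

P = 1583/7956 ≈ 0.1990


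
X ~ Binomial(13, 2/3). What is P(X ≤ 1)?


P(X ≤ 1) = Σ P(X=i) for i=0..1
P(X=0) = 1/1594323
P(X=1) = 26/1594323
Sum = 1/59049

P(X ≤ 1) = 1/59049 ≈ 0.00%


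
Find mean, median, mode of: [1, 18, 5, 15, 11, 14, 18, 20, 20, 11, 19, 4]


Sorted: [1, 4, 5, 11, 11, 14, 15, 18, 18, 19, 20, 20]
Mean = 156/12 = 13
Median = 29/2
Freq: {1: 1, 18: 2, 5: 1, 15: 1, 11: 2, 14: 1, 20: 2, 19: 1, 4: 1}
Mode: [11, 18, 20]

Mean=13, Median=29/2, Mode=[11, 18, 20]


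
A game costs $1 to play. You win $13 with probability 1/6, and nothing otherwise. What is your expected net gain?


E[gain] = (13-1)×1/6 + (-1)×5/6
= 2 - 5/6 = 7/6

Expected net gain = $7/6 ≈ $1.17


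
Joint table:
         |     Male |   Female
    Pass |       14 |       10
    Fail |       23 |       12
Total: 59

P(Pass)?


P(Pass) = (14+10)/59 = 24/59

P(Pass) = 24/59 ≈ 40.68%


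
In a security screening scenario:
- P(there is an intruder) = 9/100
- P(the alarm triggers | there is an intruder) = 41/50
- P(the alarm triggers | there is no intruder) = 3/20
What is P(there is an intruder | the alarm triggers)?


Using Bayes' theorem:
P(A|B) = P(B|A)·P(A) / P(B)

P(the alarm triggers) = 41/50 × 9/100 + 3/20 × 91/100
= 369/5000 + 273/2000 = 2103/10000

P(there is an intruder|the alarm triggers) = (369/5000) / (2103/10000) = 246/701

P(there is an intruder|the alarm triggers) = 246/701 ≈ 35.09%


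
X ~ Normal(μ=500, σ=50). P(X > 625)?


z = (625-500)/50 = 2.5
P(X > 625) = 1 - P(Z ≤ 2.5) = 1 - 0.9938 = 0.0062

P(X > 625) ≈ 0.0062


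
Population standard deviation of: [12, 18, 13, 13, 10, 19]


Mean = 85/6
  (12-85/6)²=169/36
  (18-85/6)²=529/36
  (13-85/6)²=49/36
  (13-85/6)²=49/36
  (10-85/6)²=625/36
  (19-85/6)²=841/36
Σ(x-μ)² = 377/6
σ² = (377/6)/6 = 377/36

σ = √(377/36) ≈ 3.2361


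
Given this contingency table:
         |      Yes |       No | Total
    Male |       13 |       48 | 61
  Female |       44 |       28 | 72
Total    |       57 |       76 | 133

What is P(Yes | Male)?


P(Yes | Male) = 13/(13+48) = 13/61

P(Yes|Male) = 13/61 ≈ 21.31%


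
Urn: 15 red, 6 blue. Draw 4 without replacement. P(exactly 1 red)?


Hypergeometric: C(15,1)×C(6,3)/C(21,4)
= 15×20/5985 = 20/399

P(X=1) = 20/399 ≈ 5.01%


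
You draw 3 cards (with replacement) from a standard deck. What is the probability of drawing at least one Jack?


P(not a Jack) = 48/52 = 12/13
P(none in 3 draws) = (12/13)^3 = 1728/2197
P(≥1 Jack) = 1 - 1728/2197 = 469/2197

P = 469/2197 ≈ 21.35%


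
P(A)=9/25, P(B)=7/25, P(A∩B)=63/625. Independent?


P(A)×P(B) = 63/625
P(A∩B) = 63/625
Equal ✓ → Independent

Yes, independent


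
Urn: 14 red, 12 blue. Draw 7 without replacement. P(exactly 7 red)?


Hypergeometric: C(14,7)×C(12,0)/C(26,7)
= 3432×1/657800 = 3/575

P(X=7) = 3/575 ≈ 0.52%


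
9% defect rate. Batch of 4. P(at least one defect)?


P(all good) = (91/100)^4 = 68574961/100000000
P(≥1 defect) = 31425039/100000000

P = 31425039/100000000 ≈ 31.43%


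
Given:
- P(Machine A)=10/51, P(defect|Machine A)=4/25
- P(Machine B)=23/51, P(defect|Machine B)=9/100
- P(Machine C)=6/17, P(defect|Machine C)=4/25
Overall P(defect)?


P(B) = Σ P(B|Aᵢ)×P(Aᵢ)
  4/25×10/51 = 8/255
  9/100×23/51 = 69/1700
  4/25×6/17 = 24/425
Sum = 131/1020

P(defect) = 131/1020 ≈ 12.84%


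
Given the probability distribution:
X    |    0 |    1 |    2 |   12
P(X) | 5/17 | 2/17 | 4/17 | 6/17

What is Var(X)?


E[X] = 82/17
E[X²] = 882/17
Var(X) = E[X²] - (E[X])² = 882/17 - 6724/289 = 8270/289

Var(X) = 8270/289 ≈ 28.6159


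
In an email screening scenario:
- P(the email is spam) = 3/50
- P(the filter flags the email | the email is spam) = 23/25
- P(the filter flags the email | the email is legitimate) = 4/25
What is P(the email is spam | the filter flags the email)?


Using Bayes' theorem:
P(A|B) = P(B|A)·P(A) / P(B)

P(the filter flags the email) = 23/25 × 3/50 + 4/25 × 47/50
= 69/1250 + 94/625 = 257/1250

P(the email is spam|the filter flags the email) = (69/1250) / (257/1250) = 69/257

P(the email is spam|the filter flags the email) = 69/257 ≈ 26.85%


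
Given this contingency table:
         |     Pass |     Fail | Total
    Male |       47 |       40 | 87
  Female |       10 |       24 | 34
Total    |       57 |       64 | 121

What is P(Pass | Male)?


P(Pass | Male) = 47/(47+40) = 47/87

P(Pass|Male) = 47/87 ≈ 54.02%


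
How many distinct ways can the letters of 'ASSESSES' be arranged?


Letters: 8, freq: {'A': 1, 'S': 5, 'E': 2}
8!/(1!×5!×2!) = 40320/240 = 168

168


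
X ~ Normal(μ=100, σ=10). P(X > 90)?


z = (90-100)/10 = -1.0
P(X > 90) = 1 - P(Z ≤ -1.0) = 1 - 0.1587 = 0.8413

P(X > 90) ≈ 0.8413


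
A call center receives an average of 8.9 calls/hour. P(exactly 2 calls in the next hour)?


Poisson(λ=8.9): P(X=2) = e^(-λ)×λ^k/k!
= e^(-8.9) × 8.9^2 / 2!
≈ 0.0001363889265 × 79.21 / 2 ≈ 0.005402

P(X=2) ≈ 0.005402 ≈ 0.54%


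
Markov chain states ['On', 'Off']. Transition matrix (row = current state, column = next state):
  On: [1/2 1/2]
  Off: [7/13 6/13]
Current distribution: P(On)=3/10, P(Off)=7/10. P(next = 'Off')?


P(next=Off) = Σᵢ P(now=i)×P(i→Off)
= 3/10×1/2 + 7/10×6/13
= 3/20 + 21/65 = 123/260

P = 123/260 ≈ 0.4731


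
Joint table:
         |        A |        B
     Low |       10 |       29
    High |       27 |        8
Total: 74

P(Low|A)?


P(Low|A) = 10/(10+27) = 10/37

P = 10/37 ≈ 27.03%


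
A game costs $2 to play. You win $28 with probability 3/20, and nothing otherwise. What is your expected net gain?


E[gain] = (28-2)×3/20 + (-2)×17/20
= 39/10 - 17/10 = 11/5

Expected net gain = $11/5 ≈ $2.20


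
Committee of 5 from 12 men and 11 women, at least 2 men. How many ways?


Count by #men:
  2M,3W: C(12,2)×C(11,3)=10890
  3M,2W: C(12,3)×C(11,2)=12100
  4M,1W: C(12,4)×C(11,1)=5445
  5M,0W: C(12,5)×C(11,0)=792
Total = 29227

29227


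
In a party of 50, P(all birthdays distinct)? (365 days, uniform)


P(all different) = Π(365-i)/365 for i=0..49
= (365/365)×(364/365)×...×(316/365)
= 0.029626

P ≈ 0.0296 ≈ 2.96%


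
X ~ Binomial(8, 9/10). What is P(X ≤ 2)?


P(X ≤ 2) = Σ P(X=i) for i=0..2
P(X=0) = 1/100000000
P(X=1) = 9/12500000
P(X=2) = 567/25000000
Sum = 2341/100000000

P(X ≤ 2) = 2341/100000000 ≈ 0.00%


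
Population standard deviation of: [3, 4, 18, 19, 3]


Mean = 47/5
  (3-47/5)²=1024/25
  (4-47/5)²=729/25
  (18-47/5)²=1849/25
  (19-47/5)²=2304/25
  (3-47/5)²=1024/25
Σ(x-μ)² = 1386/5
σ² = (1386/5)/5 = 1386/25

σ = √(1386/25) ≈ 7.4458


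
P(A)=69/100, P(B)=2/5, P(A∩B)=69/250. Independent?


P(A)×P(B) = 69/250
P(A∩B) = 69/250
Equal ✓ → Independent

Yes, independent


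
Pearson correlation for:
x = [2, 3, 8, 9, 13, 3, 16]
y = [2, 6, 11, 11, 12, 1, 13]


n=7, Σx=54, Σy=56, Σxy=576, Σx²=592, Σy²=596
r = (7×576 - 54×56)/√((7×592 - 54²)(7×596 - 56²))
= 1008/√(1228×1036) = 1008/√1272208 ≈ 1008/1127.9220 ≈ 0.8937

r ≈ 0.8937


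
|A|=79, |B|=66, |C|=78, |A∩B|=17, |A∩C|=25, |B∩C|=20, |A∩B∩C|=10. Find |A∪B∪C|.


|A∪B∪C| = 79+66+78-17-25-20+10 = 171

|A∪B∪C| = 171


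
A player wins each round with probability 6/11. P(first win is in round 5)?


Geometric: P(X=5) = (1-p)^(k-1)×p = (5/11)^4×6/11 = 3750/161051

P(X=5) = 3750/161051 ≈ 2.33%


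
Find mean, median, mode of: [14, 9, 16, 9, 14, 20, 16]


Sorted: [9, 9, 14, 14, 16, 16, 20]
Mean = 98/7 = 14
Median = 14
Freq: {14: 2, 9: 2, 16: 2, 20: 1}
Mode: [9, 14, 16]

Mean=14, Median=14, Mode=[9, 14, 16]


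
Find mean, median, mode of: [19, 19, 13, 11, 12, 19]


Sorted: [11, 12, 13, 19, 19, 19]
Mean = 93/6 = 31/2
Median = 16
Freq: {19: 3, 13: 1, 11: 1, 12: 1}
Mode: [19]

Mean=31/2, Median=16, Mode=19


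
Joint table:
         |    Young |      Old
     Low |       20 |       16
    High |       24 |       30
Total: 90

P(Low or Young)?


P(Low∨Young) = P(Low) + P(Young) - P(Low∧Young)
= (36 + 44 - 20)/90 = 60/90 = 2/3

P = 2/3 ≈ 66.67%


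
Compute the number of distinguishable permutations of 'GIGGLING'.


Letters: 8, freq: {'G': 4, 'I': 2, 'L': 1, 'N': 1}
8!/(4!×2!×1!×1!) = 40320/48 = 840

840


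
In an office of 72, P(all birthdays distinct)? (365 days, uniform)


P(all different) = Π(365-i)/365 for i=0..71
= (365/365)×(364/365)×...×(294/365)
= 0.000547

P ≈ 0.0005 ≈ 0.05%


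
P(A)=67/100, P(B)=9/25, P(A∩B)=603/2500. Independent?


P(A)×P(B) = 603/2500
P(A∩B) = 603/2500
Equal ✓ → Independent

Yes, independent


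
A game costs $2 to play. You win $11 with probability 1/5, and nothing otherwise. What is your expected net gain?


E[gain] = (11-2)×1/5 + (-2)×4/5
= 9/5 - 8/5 = 1/5

Expected net gain = $1/5 ≈ $0.20


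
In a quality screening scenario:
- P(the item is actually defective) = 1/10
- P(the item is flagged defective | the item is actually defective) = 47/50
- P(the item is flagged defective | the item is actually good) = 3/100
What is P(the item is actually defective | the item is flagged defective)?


Using Bayes' theorem:
P(A|B) = P(B|A)·P(A) / P(B)

P(the item is flagged defective) = 47/50 × 1/10 + 3/100 × 9/10
= 47/500 + 27/1000 = 121/1000

P(the item is actually defective|the item is flagged defective) = (47/500) / (121/1000) = 94/121

P(the item is actually defective|the item is flagged defective) = 94/121 ≈ 77.69%


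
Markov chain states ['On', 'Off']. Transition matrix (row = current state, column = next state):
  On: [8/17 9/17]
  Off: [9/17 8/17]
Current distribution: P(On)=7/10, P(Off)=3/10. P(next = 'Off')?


P(next=Off) = Σᵢ P(now=i)×P(i→Off)
= 7/10×9/17 + 3/10×8/17
= 63/170 + 12/85 = 87/170

P = 87/170 ≈ 0.5118


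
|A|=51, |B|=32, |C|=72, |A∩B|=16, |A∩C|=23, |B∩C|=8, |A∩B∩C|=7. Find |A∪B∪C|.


|A∪B∪C| = 51+32+72-16-23-8+7 = 115

|A∪B∪C| = 115


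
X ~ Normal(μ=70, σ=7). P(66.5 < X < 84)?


z₁=(66.5-70)/7=-0.5, z₂=(84-70)/7=2.0
P = Φ(2.0) - Φ(-0.5) = 0.977250 - 0.308538 = 0.668712 ≈ 0.6687

P(66.5 < X < 84) ≈ 0.6687


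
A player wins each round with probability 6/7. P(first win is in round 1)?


Geometric: P(X=1) = (1-p)^(k-1)×p = (1/7)^0×6/7 = 6/7

P(X=1) = 6/7 ≈ 85.71%


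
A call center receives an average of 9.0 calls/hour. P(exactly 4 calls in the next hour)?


Poisson(λ=9.0): P(X=4) = e^(-λ)×λ^k/k!
= e^(-9.0) × 9.0^4 / 4!
≈ 0.0001234098041 × 6561 / 24 ≈ 0.033737

P(X=4) ≈ 0.033737 ≈ 3.37%


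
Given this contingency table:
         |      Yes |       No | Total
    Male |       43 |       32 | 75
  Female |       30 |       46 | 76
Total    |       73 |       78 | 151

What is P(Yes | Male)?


P(Yes | Male) = 43/(43+32) = 43/75

P(Yes|Male) = 43/75 ≈ 57.33%


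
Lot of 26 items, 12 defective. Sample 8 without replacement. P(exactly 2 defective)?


Hypergeometric: C(12,2)×C(14,6)/C(26,8)
= 66×3003/1562275 = 1386/10925

P(X=2) = 1386/10925 ≈ 12.69%
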